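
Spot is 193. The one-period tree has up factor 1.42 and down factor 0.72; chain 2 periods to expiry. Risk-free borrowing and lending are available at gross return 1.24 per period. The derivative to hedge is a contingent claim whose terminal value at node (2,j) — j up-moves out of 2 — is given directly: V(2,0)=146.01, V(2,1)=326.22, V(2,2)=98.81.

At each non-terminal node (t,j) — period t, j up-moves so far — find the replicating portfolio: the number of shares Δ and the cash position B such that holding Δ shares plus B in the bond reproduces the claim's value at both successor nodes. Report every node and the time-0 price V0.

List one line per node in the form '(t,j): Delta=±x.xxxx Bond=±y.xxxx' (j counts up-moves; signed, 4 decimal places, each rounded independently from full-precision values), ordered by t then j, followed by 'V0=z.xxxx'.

(0,0): Delta=-0.7318 Bond=264.0325
(1,0): Delta=1.8526 Bond=-31.7329
(1,1): Delta=-1.1854 Bond=451.7157
V0=122.7958

Since d<R<u, set p* = (R−d)/(u−d) = 0.7429; price each node as the discounted p*-expectation of its children.
Payoff layer (t=2): V(2,0)=146.0100, V(2,1)=326.2200, V(2,2)=98.8100
Node (1,0) S=138.9600: V=(p*·326.2200+(1−p*)·146.0100)/1.24=225.7099; Δ=(326.2200−146.0100)/(197.3232−100.0512)=1.8526; B=V−Δ·S=-31.7329
Node (1,1) S=274.0600: V=(p*·98.8100+(1−p*)·326.2200)/1.24=126.8442; Δ=(98.8100−326.2200)/(389.1652−197.3232)=-1.1854; B=V−Δ·S=451.7157
Node (0,0) S=193.0000: V=(p*·126.8442+(1−p*)·225.7099)/1.24=122.7958; Δ=(126.8442−225.7099)/(274.0600−138.9600)=-0.7318; B=V−Δ·S=264.0325
Self-financing check: at every node Δ·S+B equals the discounted successor values.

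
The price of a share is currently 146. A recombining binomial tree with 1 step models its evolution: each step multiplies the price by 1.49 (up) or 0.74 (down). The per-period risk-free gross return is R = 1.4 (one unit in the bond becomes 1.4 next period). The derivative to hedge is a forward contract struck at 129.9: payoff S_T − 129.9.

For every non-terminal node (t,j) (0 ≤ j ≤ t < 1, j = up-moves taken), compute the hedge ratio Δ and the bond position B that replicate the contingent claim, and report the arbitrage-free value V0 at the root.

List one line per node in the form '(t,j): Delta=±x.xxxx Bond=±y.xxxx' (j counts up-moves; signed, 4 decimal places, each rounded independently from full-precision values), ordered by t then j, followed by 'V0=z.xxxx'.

Since d<R<u, set p* = (R−d)/(u−d) = 0.8800; price each node as the discounted p*-expectation of its children.
Terminal values V(1,·): V(1,0)=-21.8600, V(1,1)=87.6400
  t=0,j=0: stock 146.0000 → up 217.5400 (V=87.6400), down 108.0400 (V=-21.8600). Price 53.2143; hedge Δ=1.0000, bond B=-92.7857.
Each (Δ,B) replicates both successor values, so the strategy is self-financing and V0 is arbitrage-free.

(0,0): Delta=1.0000 Bond=-92.7857
V0=53.2143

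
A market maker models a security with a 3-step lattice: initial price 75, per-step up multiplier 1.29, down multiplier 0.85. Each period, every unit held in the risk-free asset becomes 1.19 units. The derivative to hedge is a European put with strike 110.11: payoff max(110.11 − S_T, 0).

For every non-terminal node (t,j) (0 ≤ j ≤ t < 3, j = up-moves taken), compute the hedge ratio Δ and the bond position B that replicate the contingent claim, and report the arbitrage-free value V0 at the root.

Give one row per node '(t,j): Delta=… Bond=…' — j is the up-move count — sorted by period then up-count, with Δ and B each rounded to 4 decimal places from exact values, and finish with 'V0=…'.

(0,0): Delta=-0.3497 Bond=30.5053
(1,0): Delta=-1.0000 Bond=77.7558
(1,1): Delta=-0.2237 Bond=24.1088
(2,0): Delta=-1.0000 Bond=92.5294
(2,1): Delta=-1.0000 Bond=92.5294
(2,2): Delta=-0.0733 Bond=9.9131
V0=4.2753

Risk-neutral probability p* = (R−d)/(u−d) = (1.19−0.85)/(1.29−0.85) = 0.7727.
Terminal values V(3,·): V(3,0)=64.0506, V(3,1)=40.2081, V(3,2)=4.0236, V(3,3)=0.0000
(2,0): S=54.1875. Δ = (V_up−V_dn)/(S_up−S_dn) = (40.2081−64.0506)/(69.9019−46.0594) = -1.0000. V = [p*·40.2081 + (1−p*)·64.0506]/1.19 = 38.3419. B = V − Δ·S = 92.5294.
(2,1): S=82.2375. Δ = (V_up−V_dn)/(S_up−S_dn) = (4.0236−40.2081)/(106.0864−69.9019) = -1.0000. V = [p*·4.0236 + (1−p*)·40.2081]/1.19 = 10.2919. B = V − Δ·S = 92.5294.
(2,2): S=124.8075. Δ = (V_up−V_dn)/(S_up−S_dn) = (0.0000−4.0236)/(161.0017−106.0864) = -0.0733. V = [p*·0.0000 + (1−p*)·4.0236]/1.19 = 0.7685. B = V − Δ·S = 9.9131.
(1,0): S=63.7500. Δ = (V_up−V_dn)/(S_up−S_dn) = (10.2919−38.3419)/(82.2375−54.1875) = -1.0000. V = [p*·10.2919 + (1−p*)·38.3419]/1.19 = 14.0058. B = V − Δ·S = 77.7558.
(1,1): S=96.7500. Δ = (V_up−V_dn)/(S_up−S_dn) = (0.7685−10.2919)/(124.8075−82.2375) = -0.2237. V = [p*·0.7685 + (1−p*)·10.2919]/1.19 = 2.4646. B = V − Δ·S = 24.1088.
(0,0): S=75.0000. Δ = (V_up−V_dn)/(S_up−S_dn) = (2.4646−14.0058)/(96.7500−63.7500) = -0.3497. V = [p*·2.4646 + (1−p*)·14.0058]/1.19 = 4.2753. B = V − Δ·S = 30.5053.
The time-0 hedge costs 4.2753, which is the no-arbitrage price.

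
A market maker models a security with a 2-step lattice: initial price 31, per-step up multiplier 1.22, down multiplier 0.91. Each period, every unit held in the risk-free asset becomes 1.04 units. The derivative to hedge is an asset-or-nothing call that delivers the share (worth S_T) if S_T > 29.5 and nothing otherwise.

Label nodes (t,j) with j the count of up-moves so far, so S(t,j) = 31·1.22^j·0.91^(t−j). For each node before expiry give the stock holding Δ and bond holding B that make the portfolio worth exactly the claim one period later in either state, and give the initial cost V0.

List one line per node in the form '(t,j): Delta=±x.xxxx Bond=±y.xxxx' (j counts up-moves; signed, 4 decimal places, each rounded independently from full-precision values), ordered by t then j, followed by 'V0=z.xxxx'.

Risk-neutral probability p* = (R−d)/(u−d) = (1.04−0.91)/(1.22−0.91) = 0.4194.
Terminal payoffs: V(2,0)=0.0000, V(2,1)=34.4162, V(2,2)=46.1404
Node (1,0) S=28.2100: V=(p*·34.4162+(1−p*)·0.0000)/1.04=13.8775; Δ=(34.4162−0.0000)/(34.4162−25.6711)=3.9355; B=V−Δ·S=-97.1425
Node (1,1) S=37.8200: V=(p*·46.1404+(1−p*)·34.4162)/1.04=37.8200; Δ=(46.1404−34.4162)/(46.1404−34.4162)=1.0000; B=V−Δ·S=0.0000
Node (0,0) S=31.0000: V=(p*·37.8200+(1−p*)·13.8775)/1.04=22.9980; Δ=(37.8200−13.8775)/(37.8200−28.2100)=2.4914; B=V−Δ·S=-54.2359
Self-financing check: at every node Δ·S+B equals the discounted successor values.

(0,0): Delta=2.4914 Bond=-54.2359
(1,0): Delta=3.9355 Bond=-97.1425
(1,1): Delta=1.0000 Bond=0.0000
V0=22.9980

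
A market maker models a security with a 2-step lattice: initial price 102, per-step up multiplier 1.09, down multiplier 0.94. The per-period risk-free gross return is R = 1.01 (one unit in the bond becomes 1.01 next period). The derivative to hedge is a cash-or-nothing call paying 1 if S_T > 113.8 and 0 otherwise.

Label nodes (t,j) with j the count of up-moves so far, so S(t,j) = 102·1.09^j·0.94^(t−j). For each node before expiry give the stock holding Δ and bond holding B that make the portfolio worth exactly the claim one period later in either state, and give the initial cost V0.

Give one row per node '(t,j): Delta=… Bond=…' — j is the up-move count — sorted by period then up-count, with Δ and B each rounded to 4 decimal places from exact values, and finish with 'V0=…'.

Since d<R<u, set p* = (R−d)/(u−d) = 0.4667; price each node as the discounted p*-expectation of its children.
Terminal payoffs: V(2,0)=0.0000, V(2,1)=0.0000, V(2,2)=1.0000
  t=1,j=0: stock 95.8800 → up 104.5092 (V=0.0000), down 90.1272 (V=0.0000). Price 0.0000; hedge Δ=0.0000, bond B=0.0000.
  t=1,j=1: stock 111.1800 → up 121.1862 (V=1.0000), down 104.5092 (V=0.0000). Price 0.4620; hedge Δ=0.0600, bond B=-6.2046.
  t=0,j=0: stock 102.0000 → up 111.1800 (V=0.4620), down 95.8800 (V=0.0000). Price 0.2135; hedge Δ=0.0302, bond B=-2.8668.
Check: Δ(0,0)·S0 + B(0,0) = 0.2135 = V0.

(0,0): Delta=0.0302 Bond=-2.8668
(1,0): Delta=0.0000 Bond=0.0000
(1,1): Delta=0.0600 Bond=-6.2046
V0=0.2135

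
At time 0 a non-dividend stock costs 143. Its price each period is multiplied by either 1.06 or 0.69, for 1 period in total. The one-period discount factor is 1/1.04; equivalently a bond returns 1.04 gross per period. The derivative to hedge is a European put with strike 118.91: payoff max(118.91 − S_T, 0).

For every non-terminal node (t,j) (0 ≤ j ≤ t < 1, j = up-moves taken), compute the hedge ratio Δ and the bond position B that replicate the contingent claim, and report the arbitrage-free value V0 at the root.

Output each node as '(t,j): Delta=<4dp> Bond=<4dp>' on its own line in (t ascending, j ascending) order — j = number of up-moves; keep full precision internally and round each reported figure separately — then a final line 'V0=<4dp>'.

Under the risk-neutral measure, an up-move has probability p* = (R−d)/(u−d) = 0.9459 and values discount at R = 1.04.
Terminal values V(1,·): V(1,0)=20.2400, V(1,1)=0.0000
(0,0): S=143.0000. Δ = (V_up−V_dn)/(S_up−S_dn) = (0.0000−20.2400)/(151.5800−98.6700) = -0.3825. V = [p*·0.0000 + (1−p*)·20.2400]/1.04 = 1.0520. B = V − Δ·S = 55.7547.
Check: Δ(0,0)·S0 + B(0,0) = 1.0520 = V0.

(0,0): Delta=-0.3825 Bond=55.7547
V0=1.0520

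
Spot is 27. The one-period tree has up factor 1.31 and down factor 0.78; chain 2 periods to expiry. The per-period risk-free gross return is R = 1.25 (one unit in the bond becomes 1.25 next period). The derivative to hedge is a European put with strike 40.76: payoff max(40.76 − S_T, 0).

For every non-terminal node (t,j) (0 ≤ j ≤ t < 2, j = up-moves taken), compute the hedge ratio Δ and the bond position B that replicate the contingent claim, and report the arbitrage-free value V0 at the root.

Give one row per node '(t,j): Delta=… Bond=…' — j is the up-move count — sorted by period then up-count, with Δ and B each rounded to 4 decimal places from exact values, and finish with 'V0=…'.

Since d<R<u, set p* = (R−d)/(u−d) = 0.8868; price each node as the discounted p*-expectation of its children.
Payoff layer (t=2): V(2,0)=24.3332, V(2,1)=13.1714, V(2,2)=0.0000
(1,0): S=21.0600. Δ = (V_up−V_dn)/(S_up−S_dn) = (13.1714−24.3332)/(27.5886−16.4268) = -1.0000. V = [p*·13.1714 + (1−p*)·24.3332]/1.25 = 11.5480. B = V − Δ·S = 32.6080.
(1,1): S=35.3700. Δ = (V_up−V_dn)/(S_up−S_dn) = (0.0000−13.1714)/(46.3347−27.5886) = -0.7026. V = [p*·0.0000 + (1−p*)·13.1714]/1.25 = 1.1929. B = V − Δ·S = 26.0446.
(0,0): S=27.0000. Δ = (V_up−V_dn)/(S_up−S_dn) = (1.1929−11.5480)/(35.3700−21.0600) = -0.7236. V = [p*·1.1929 + (1−p*)·11.5480]/1.25 = 1.8921. B = V − Δ·S = 21.4301.
Check: Δ(0,0)·S0 + B(0,0) = 1.8921 = V0.

(0,0): Delta=-0.7236 Bond=21.4301
(1,0): Delta=-1.0000 Bond=32.6080
(1,1): Delta=-0.7026 Bond=26.0446
V0=1.8921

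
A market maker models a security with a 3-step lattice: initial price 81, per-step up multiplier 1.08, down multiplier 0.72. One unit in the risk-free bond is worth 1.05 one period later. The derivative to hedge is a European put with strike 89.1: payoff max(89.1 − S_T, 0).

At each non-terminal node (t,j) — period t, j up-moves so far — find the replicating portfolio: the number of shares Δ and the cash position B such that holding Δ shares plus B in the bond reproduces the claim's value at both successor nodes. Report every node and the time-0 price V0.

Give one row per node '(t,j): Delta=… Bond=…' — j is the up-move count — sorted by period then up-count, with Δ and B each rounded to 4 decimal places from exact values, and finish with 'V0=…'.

(0,0): Delta=-0.6619 Bond=58.1874
(1,0): Delta=-1.0000 Bond=80.8163
(1,1): Delta=-0.6414 Bond=59.3041
(2,0): Delta=-1.0000 Bond=84.8571
(2,1): Delta=-1.0000 Bond=84.8571
(2,2): Delta=-0.6196 Bond=60.2159
V0=4.5757

Since d<R<u, set p* = (R−d)/(u−d) = 0.9167; price each node as the discounted p*-expectation of its children.
Terminal values V(3,·): V(3,0)=58.8669, V(3,1)=43.7504, V(3,2)=21.0756, V(3,3)=0.0000
  t=2,j=0: stock 41.9904 → up 45.3496 (V=43.7504), down 30.2331 (V=58.8669). Price 42.8667; hedge Δ=-1.0000, bond B=84.8571.
  t=2,j=1: stock 62.9856 → up 68.0244 (V=21.0756), down 45.3496 (V=43.7504). Price 21.8715; hedge Δ=-1.0000, bond B=84.8571.
  t=2,j=2: stock 94.4784 → up 102.0367 (V=0.0000), down 68.0244 (V=21.0756). Price 1.6727; hedge Δ=-0.6196, bond B=60.2159.
  t=1,j=0: stock 58.3200 → up 62.9856 (V=21.8715), down 41.9904 (V=42.8667). Price 22.4963; hedge Δ=-1.0000, bond B=80.8163.
  t=1,j=1: stock 87.4800 → up 94.4784 (V=1.6727), down 62.9856 (V=21.8715). Price 3.1961; hedge Δ=-0.6414, bond B=59.3041.
  t=0,j=0: stock 81.0000 → up 87.4800 (V=3.1961), down 58.3200 (V=22.4963). Price 4.5757; hedge Δ=-0.6619, bond B=58.1874.
Self-financing check: at every node Δ·S+B equals the discounted successor values.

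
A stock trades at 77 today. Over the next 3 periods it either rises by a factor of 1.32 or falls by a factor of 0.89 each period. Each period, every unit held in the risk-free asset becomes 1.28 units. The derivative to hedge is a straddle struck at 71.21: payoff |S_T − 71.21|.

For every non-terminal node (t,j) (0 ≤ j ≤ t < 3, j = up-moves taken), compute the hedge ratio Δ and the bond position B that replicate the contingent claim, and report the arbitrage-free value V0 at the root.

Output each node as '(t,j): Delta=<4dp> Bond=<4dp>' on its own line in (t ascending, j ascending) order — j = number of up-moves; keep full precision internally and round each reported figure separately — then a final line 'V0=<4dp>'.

(0,0): Delta=0.9946 Bond=-33.5268
(1,0): Delta=0.9165 Bond=-37.5625
(1,1): Delta=1.0000 Bond=-43.4631
(2,0): Delta=-0.2909 Bond=25.5596
(2,1): Delta=1.0000 Bond=-55.6328
(2,2): Delta=1.0000 Bond=-55.6328
V0=43.0574

Risk-neutral probability p* = (R−d)/(u−d) = (1.28−0.89)/(1.32−0.89) = 0.9070.
Terminal payoffs: V(3,0)=16.9274, V(3,1)=9.2990, V(3,2)=48.1967, V(3,3)=105.8875
  t=2,j=0: stock 60.9917 → up 80.5090 (V=9.2990), down 54.2826 (V=16.9274). Price 7.8193; hedge Δ=-0.2909, bond B=25.5596.
  t=2,j=1: stock 90.4596 → up 119.4067 (V=48.1967), down 80.5090 (V=9.2990). Price 34.8268; hedge Δ=1.0000, bond B=-55.6328.
  t=2,j=2: stock 134.1648 → up 177.0975 (V=105.8875), down 119.4067 (V=48.1967). Price 78.5320; hedge Δ=1.0000, bond B=-55.6328.
  t=1,j=0: stock 68.5300 → up 90.4596 (V=34.8268), down 60.9917 (V=7.8193). Price 25.2457; hedge Δ=0.9165, bond B=-37.5625.
  t=1,j=1: stock 101.6400 → up 134.1648 (V=78.5320), down 90.4596 (V=34.8268). Price 58.1769; hedge Δ=1.0000, bond B=-43.4631.
  t=0,j=0: stock 77.0000 → up 101.6400 (V=58.1769), down 68.5300 (V=25.2457). Price 43.0574; hedge Δ=0.9946, bond B=-33.5268.
Each (Δ,B) replicates both successor values, so the strategy is self-financing and V0 is arbitrage-free.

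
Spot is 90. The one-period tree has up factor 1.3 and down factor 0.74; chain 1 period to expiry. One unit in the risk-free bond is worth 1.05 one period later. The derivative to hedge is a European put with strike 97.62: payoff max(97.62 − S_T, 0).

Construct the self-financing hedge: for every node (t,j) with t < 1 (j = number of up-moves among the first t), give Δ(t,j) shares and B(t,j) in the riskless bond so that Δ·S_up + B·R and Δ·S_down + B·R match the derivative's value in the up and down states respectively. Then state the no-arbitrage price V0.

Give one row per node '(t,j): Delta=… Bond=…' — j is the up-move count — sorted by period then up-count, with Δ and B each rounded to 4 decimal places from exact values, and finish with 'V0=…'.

(0,0): Delta=-0.6155 Bond=68.5816
V0=13.1888

The replicating-portfolio and risk-neutral prices coincide; use p* = (1.05−0.74)/(1.3−0.74) = 0.5536 for the latter.
Terminal payoffs: V(1,0)=31.0200, V(1,1)=0.0000
Node (0,0) S=90.0000: V=(p*·0.0000+(1−p*)·31.0200)/1.05=13.1888; Δ=(0.0000−31.0200)/(117.0000−66.6000)=-0.6155; B=V−Δ·S=68.5816
Each (Δ,B) replicates both successor values, so the strategy is self-financing and V0 is arbitrage-free.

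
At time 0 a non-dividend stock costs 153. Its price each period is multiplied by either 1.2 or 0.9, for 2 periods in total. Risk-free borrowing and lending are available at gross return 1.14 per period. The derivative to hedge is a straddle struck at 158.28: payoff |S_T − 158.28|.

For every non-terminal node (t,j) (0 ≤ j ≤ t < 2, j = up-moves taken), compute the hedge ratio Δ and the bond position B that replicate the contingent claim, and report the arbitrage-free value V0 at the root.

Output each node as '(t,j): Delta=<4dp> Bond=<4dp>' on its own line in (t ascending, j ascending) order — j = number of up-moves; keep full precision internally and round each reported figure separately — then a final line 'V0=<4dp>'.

(0,0): Delta=0.7374 Bond=-79.5014
(1,0): Delta=-0.6630 Bond=102.2105
(1,1): Delta=1.0000 Bond=-138.8421
V0=33.3232

Under the risk-neutral measure, an up-move has probability p* = (R−d)/(u−d) = 0.8000 and values discount at R = 1.14.
Payoff layer (t=2): V(2,0)=34.3500, V(2,1)=6.9600, V(2,2)=62.0400
  t=1,j=0: stock 137.7000 → up 165.2400 (V=6.9600), down 123.9300 (V=34.3500). Price 10.9105; hedge Δ=-0.6630, bond B=102.2105.
  t=1,j=1: stock 183.6000 → up 220.3200 (V=62.0400), down 165.2400 (V=6.9600). Price 44.7579; hedge Δ=1.0000, bond B=-138.8421.
  t=0,j=0: stock 153.0000 → up 183.6000 (V=44.7579), down 137.7000 (V=10.9105). Price 33.3232; hedge Δ=0.7374, bond B=-79.5014.
Each (Δ,B) replicates both successor values, so the strategy is self-financing and V0 is arbitrage-free.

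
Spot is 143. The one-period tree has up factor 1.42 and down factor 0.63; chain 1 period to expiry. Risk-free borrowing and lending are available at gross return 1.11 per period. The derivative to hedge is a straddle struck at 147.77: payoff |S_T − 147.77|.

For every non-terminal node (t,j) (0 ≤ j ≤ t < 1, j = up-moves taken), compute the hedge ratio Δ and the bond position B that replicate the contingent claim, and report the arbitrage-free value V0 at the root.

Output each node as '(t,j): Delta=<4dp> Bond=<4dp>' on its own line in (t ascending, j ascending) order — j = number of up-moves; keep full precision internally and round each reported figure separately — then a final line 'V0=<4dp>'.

Since d<R<u, set p* = (R−d)/(u−d) = 0.6076; price each node as the discounted p*-expectation of its children.
Terminal values V(1,·): V(1,0)=57.6800, V(1,1)=55.2900
  t=0,j=0: stock 143.0000 → up 203.0600 (V=55.2900), down 90.0900 (V=57.6800). Price 50.6557; hedge Δ=-0.0212, bond B=53.6810.
Root portfolio cost Δ·143+B reproduces V0=50.6557.

(0,0): Delta=-0.0212 Bond=53.6810
V0=50.6557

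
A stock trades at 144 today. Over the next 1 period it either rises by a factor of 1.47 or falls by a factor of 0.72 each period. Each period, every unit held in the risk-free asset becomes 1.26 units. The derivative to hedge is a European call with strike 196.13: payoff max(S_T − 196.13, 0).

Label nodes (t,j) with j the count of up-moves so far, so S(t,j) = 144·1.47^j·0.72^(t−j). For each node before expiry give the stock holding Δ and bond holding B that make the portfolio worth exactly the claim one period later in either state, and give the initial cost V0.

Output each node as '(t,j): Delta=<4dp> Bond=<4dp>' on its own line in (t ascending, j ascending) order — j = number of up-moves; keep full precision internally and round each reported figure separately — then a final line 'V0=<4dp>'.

(0,0): Delta=0.1440 Bond=-11.8476
V0=8.8857

Risk-neutral probability p* = (R−d)/(u−d) = (1.26−0.72)/(1.47−0.72) = 0.7200.
Terminal values V(1,·): V(1,0)=0.0000, V(1,1)=15.5500
  t=0,j=0: stock 144.0000 → up 211.6800 (V=15.5500), down 103.6800 (V=0.0000). Price 8.8857; hedge Δ=0.1440, bond B=-11.8476.
Check: Δ(0,0)·S0 + B(0,0) = 8.8857 = V0.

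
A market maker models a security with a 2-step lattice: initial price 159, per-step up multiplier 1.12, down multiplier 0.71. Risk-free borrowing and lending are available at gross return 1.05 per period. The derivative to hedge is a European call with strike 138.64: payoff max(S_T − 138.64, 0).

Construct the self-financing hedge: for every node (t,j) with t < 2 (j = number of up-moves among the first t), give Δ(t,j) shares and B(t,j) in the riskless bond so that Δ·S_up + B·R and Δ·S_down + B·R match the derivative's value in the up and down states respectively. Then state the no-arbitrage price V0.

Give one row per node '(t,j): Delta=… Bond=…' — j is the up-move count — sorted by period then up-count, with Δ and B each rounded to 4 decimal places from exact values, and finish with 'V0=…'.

Since d<R<u, set p* = (R−d)/(u−d) = 0.8293; price each node as the discounted p*-expectation of its children.
Terminal payoffs: V(2,0)=0.0000, V(2,1)=0.0000, V(2,2)=60.8096
  t=1,j=0: stock 112.8900 → up 126.4368 (V=0.0000), down 80.1519 (V=0.0000). Price 0.0000; hedge Δ=0.0000, bond B=0.0000.
  t=1,j=1: stock 178.0800 → up 199.4496 (V=60.8096), down 126.4368 (V=0.0000). Price 48.0262; hedge Δ=0.8329, bond B=-100.2899.
  t=0,j=0: stock 159.0000 → up 178.0800 (V=48.0262), down 112.8900 (V=0.0000). Price 37.9301; hedge Δ=0.7367, bond B=-79.2069.
Root portfolio cost Δ·159+B reproduces V0=37.9301.

(0,0): Delta=0.7367 Bond=-79.2069
(1,0): Delta=0.0000 Bond=0.0000
(1,1): Delta=0.8329 Bond=-100.2899
V0=37.9301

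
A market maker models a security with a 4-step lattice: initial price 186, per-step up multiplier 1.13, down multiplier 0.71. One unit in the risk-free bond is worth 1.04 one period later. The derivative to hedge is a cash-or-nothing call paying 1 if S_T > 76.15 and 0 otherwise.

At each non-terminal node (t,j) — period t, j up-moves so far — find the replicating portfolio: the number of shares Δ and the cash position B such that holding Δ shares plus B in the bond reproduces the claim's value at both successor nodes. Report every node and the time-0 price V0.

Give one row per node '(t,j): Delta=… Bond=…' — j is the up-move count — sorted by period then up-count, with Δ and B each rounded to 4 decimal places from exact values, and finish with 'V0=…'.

No-arbitrage ⇒ martingale measure with p* = (R−d)/(u−d) = 0.7857.
At expiry t=4: V(4,0)=0.0000, V(4,1)=0.0000, V(4,2)=1.0000, V(4,3)=1.0000, V(4,4)=1.0000
Node (3,0) S=66.5714: V=(p*·0.0000+(1−p*)·0.0000)/1.04=0.0000; Δ=(0.0000−0.0000)/(75.2257−47.2657)=0.0000; B=V−Δ·S=0.0000
Node (3,1) S=105.9517: V=(p*·1.0000+(1−p*)·0.0000)/1.04=0.7555; Δ=(1.0000−0.0000)/(119.7255−75.2257)=0.0225; B=V−Δ·S=-1.6255
Node (3,2) S=168.6274: V=(p*·1.0000+(1−p*)·1.0000)/1.04=0.9615; Δ=(1.0000−1.0000)/(190.5490−119.7255)=0.0000; B=V−Δ·S=0.9615
Node (3,3) S=268.3788: V=(p*·1.0000+(1−p*)·1.0000)/1.04=0.9615; Δ=(1.0000−1.0000)/(303.2681−190.5490)=0.0000; B=V−Δ·S=0.9615
Node (2,0) S=93.7626: V=(p*·0.7555+(1−p*)·0.0000)/1.04=0.5708; Δ=(0.7555−0.0000)/(105.9517−66.5714)=0.0192; B=V−Δ·S=-1.2280
Node (2,1) S=149.2278: V=(p*·0.9615+(1−p*)·0.7555)/1.04=0.8821; Δ=(0.9615−0.7555)/(168.6274−105.9517)=0.0033; B=V−Δ·S=0.3915
Node (2,2) S=237.5034: V=(p*·0.9615+(1−p*)·0.9615)/1.04=0.9246; Δ=(0.9615−0.9615)/(268.3788−168.6274)=0.0000; B=V−Δ·S=0.9246
Node (1,0) S=132.0600: V=(p*·0.8821+(1−p*)·0.5708)/1.04=0.7840; Δ=(0.8821−0.5708)/(149.2278−93.7626)=0.0056; B=V−Δ·S=0.0428
Node (1,1) S=210.1800: V=(p*·0.9246+(1−p*)·0.8821)/1.04=0.8802; Δ=(0.9246−0.8821)/(237.5034−149.2278)=0.0005; B=V−Δ·S=0.7792
Node (0,0) S=186.0000: V=(p*·0.8802+(1−p*)·0.7840)/1.04=0.8266; Δ=(0.8802−0.7840)/(210.1800−132.0600)=0.0012; B=V−Δ·S=0.5975
Self-financing check: at every node Δ·S+B equals the discounted successor values.

(0,0): Delta=0.0012 Bond=0.5975
(1,0): Delta=0.0056 Bond=0.0428
(1,1): Delta=0.0005 Bond=0.7792
(2,0): Delta=0.0192 Bond=-1.2280
(2,1): Delta=0.0033 Bond=0.3915
(2,2): Delta=0.0000 Bond=0.9246
(3,0): Delta=0.0000 Bond=0.0000
(3,1): Delta=0.0225 Bond=-1.6255
(3,2): Delta=0.0000 Bond=0.9615
(3,3): Delta=0.0000 Bond=0.9615
V0=0.8266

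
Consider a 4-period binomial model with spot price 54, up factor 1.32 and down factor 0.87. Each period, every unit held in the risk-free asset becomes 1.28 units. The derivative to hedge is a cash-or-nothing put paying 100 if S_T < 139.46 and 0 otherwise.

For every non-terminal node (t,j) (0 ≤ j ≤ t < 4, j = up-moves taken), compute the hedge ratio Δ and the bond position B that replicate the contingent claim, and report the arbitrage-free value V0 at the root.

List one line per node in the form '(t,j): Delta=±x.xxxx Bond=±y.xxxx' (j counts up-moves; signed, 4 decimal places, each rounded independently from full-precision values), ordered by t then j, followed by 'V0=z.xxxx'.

(0,0): Delta=-1.4842 Bond=91.7259
(1,0): Delta=0.0000 Bond=47.6837
(1,1): Delta=-1.5796 Bond=124.2116
(2,0): Delta=0.0000 Bond=61.0352
(2,1): Delta=0.0000 Bond=61.0352
(2,2): Delta=-1.6812 Bond=168.5475
(3,0): Delta=0.0000 Bond=78.1250
(3,1): Delta=0.0000 Bond=78.1250
(3,2): Delta=0.0000 Bond=78.1250
(3,3): Delta=-1.7893 Bond=229.1667
V0=11.5817

Risk-neutral probability p* = (R−d)/(u−d) = (1.28−0.87)/(1.32−0.87) = 0.9111.
Terminal payoffs: V(4,0)=100.0000, V(4,1)=100.0000, V(4,2)=100.0000, V(4,3)=100.0000, V(4,4)=0.0000
Node (3,0) S=35.5592: V=(p*·100.0000+(1−p*)·100.0000)/1.28=78.1250; Δ=(100.0000−100.0000)/(46.9381−30.9365)=0.0000; B=V−Δ·S=78.1250
Node (3,1) S=53.9518: V=(p*·100.0000+(1−p*)·100.0000)/1.28=78.1250; Δ=(100.0000−100.0000)/(71.2164−46.9381)=0.0000; B=V−Δ·S=78.1250
Node (3,2) S=81.8580: V=(p*·100.0000+(1−p*)·100.0000)/1.28=78.1250; Δ=(100.0000−100.0000)/(108.0525−71.2164)=0.0000; B=V−Δ·S=78.1250
Node (3,3) S=124.1983: V=(p*·0.0000+(1−p*)·100.0000)/1.28=6.9444; Δ=(0.0000−100.0000)/(163.9417−108.0525)=-1.7893; B=V−Δ·S=229.1667
Node (2,0) S=40.8726: V=(p*·78.1250+(1−p*)·78.1250)/1.28=61.0352; Δ=(78.1250−78.1250)/(53.9518−35.5592)=0.0000; B=V−Δ·S=61.0352
Node (2,1) S=62.0136: V=(p*·78.1250+(1−p*)·78.1250)/1.28=61.0352; Δ=(78.1250−78.1250)/(81.8580−53.9518)=0.0000; B=V−Δ·S=61.0352
Node (2,2) S=94.0896: V=(p*·6.9444+(1−p*)·78.1250)/1.28=10.3684; Δ=(6.9444−78.1250)/(124.1983−81.8580)=-1.6812; B=V−Δ·S=168.5475
Node (1,0) S=46.9800: V=(p*·61.0352+(1−p*)·61.0352)/1.28=47.6837; Δ=(61.0352−61.0352)/(62.0136−40.8726)=0.0000; B=V−Δ·S=47.6837
Node (1,1) S=71.2800: V=(p*·10.3684+(1−p*)·61.0352)/1.28=11.6189; Δ=(10.3684−61.0352)/(94.0896−62.0136)=-1.5796; B=V−Δ·S=124.2116
Node (0,0) S=54.0000: V=(p*·11.6189+(1−p*)·47.6837)/1.28=11.5817; Δ=(11.6189−47.6837)/(71.2800−46.9800)=-1.4842; B=V−Δ·S=91.7259
The time-0 hedge costs 11.5817, which is the no-arbitrage price.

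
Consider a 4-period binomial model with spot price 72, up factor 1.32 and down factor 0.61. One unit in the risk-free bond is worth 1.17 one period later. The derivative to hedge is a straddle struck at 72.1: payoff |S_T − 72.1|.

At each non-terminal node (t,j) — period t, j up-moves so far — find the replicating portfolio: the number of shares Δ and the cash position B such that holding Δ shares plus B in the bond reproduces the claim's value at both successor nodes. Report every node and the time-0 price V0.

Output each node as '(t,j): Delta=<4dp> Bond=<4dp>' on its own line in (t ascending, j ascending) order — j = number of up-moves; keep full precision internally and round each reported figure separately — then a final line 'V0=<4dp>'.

(0,0): Delta=0.6877 Bond=-9.7361
(1,0): Delta=-0.1572 Bond=25.7188
(1,1): Delta=0.7923 Bond=-21.3315
(2,0): Delta=-1.0000 Bond=52.6700
(2,1): Delta=-0.0529 Bond=24.0430
(2,2): Delta=0.8969 Bond=-38.0830
(3,0): Delta=-1.0000 Bond=61.6239
(3,1): Delta=-1.0000 Bond=61.6239
(3,2): Delta=0.0643 Bond=19.1588
(3,3): Delta=1.0000 Bond=-61.6239
V0=39.7801

The replicating-portfolio and risk-neutral prices coincide; use p* = (1.17−0.61)/(1.32−0.61) = 0.7887 for the latter.
Terminal values V(4,·): V(4,0)=62.1310, V(4,1)=50.5277, V(4,2)=25.4190, V(4,3)=28.9146, V(4,4)=146.4890
(3,0): S=16.3426. Δ = (V_up−V_dn)/(S_up−S_dn) = (50.5277−62.1310)/(21.5723−9.9690) = -1.0000. V = [p*·50.5277 + (1−p*)·62.1310]/1.17 = 45.2813. B = V − Δ·S = 61.6239.
(3,1): S=35.3644. Δ = (V_up−V_dn)/(S_up−S_dn) = (25.4190−50.5277)/(46.6810−21.5723) = -1.0000. V = [p*·25.4190 + (1−p*)·50.5277]/1.17 = 26.2595. B = V − Δ·S = 61.6239.
(3,2): S=76.5262. Δ = (V_up−V_dn)/(S_up−S_dn) = (28.9146−25.4190)/(101.0146−46.6810) = 0.0643. V = [p*·28.9146 + (1−p*)·25.4190]/1.17 = 24.0821. B = V − Δ·S = 19.1588.
(3,3): S=165.5977. Δ = (V_up−V_dn)/(S_up−S_dn) = (146.4890−28.9146)/(218.5890−101.0146) = 1.0000. V = [p*·146.4890 + (1−p*)·28.9146]/1.17 = 103.9738. B = V − Δ·S = -61.6239.
(2,0): S=26.7912. Δ = (V_up−V_dn)/(S_up−S_dn) = (26.2595−45.2813)/(35.3644−16.3426) = -1.0000. V = [p*·26.2595 + (1−p*)·45.2813]/1.17 = 25.8788. B = V − Δ·S = 52.6700.
(2,1): S=57.9744. Δ = (V_up−V_dn)/(S_up−S_dn) = (24.0821−26.2595)/(76.5262−35.3644) = -0.0529. V = [p*·24.0821 + (1−p*)·26.2595]/1.17 = 20.9762. B = V − Δ·S = 24.0430.
(2,2): S=125.4528. Δ = (V_up−V_dn)/(S_up−S_dn) = (103.9738−24.0821)/(165.5977−76.5262) = 0.8969. V = [p*·103.9738 + (1−p*)·24.0821]/1.17 = 74.4404. B = V − Δ·S = -38.0830.
(1,0): S=43.9200. Δ = (V_up−V_dn)/(S_up−S_dn) = (20.9762−25.8788)/(57.9744−26.7912) = -0.1572. V = [p*·20.9762 + (1−p*)·25.8788]/1.17 = 18.8136. B = V − Δ·S = 25.7188.
(1,1): S=95.0400. Δ = (V_up−V_dn)/(S_up−S_dn) = (74.4404−20.9762)/(125.4528−57.9744) = 0.7923. V = [p*·74.4404 + (1−p*)·20.9762]/1.17 = 53.9702. B = V − Δ·S = -21.3315.
(0,0): S=72.0000. Δ = (V_up−V_dn)/(S_up−S_dn) = (53.9702−18.8136)/(95.0400−43.9200) = 0.6877. V = [p*·53.9702 + (1−p*)·18.8136]/1.17 = 39.7801. B = V − Δ·S = -9.7361.
The time-0 hedge costs 39.7801, which is the no-arbitrage price.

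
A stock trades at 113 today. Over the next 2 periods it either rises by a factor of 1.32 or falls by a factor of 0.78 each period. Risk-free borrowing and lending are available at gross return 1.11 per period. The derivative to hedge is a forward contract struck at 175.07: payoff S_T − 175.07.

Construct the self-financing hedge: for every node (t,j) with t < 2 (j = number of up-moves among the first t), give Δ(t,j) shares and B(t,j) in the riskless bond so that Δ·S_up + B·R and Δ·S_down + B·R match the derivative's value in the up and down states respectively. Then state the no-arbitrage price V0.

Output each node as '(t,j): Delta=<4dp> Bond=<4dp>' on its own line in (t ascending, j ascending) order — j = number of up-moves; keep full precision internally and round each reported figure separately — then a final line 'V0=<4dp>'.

(0,0): Delta=1.0000 Bond=-142.0907
(1,0): Delta=1.0000 Bond=-157.7207
(1,1): Delta=1.0000 Bond=-157.7207
V0=-29.0907

The replicating-portfolio and risk-neutral prices coincide; use p* = (1.11−0.78)/(1.32−0.78) = 0.6111 for the latter.
Payoff layer (t=2): V(2,0)=-106.3208, V(2,1)=-58.7252, V(2,2)=21.8212
Node (1,0) S=88.1400: V=(p*·-58.7252+(1−p*)·-106.3208)/1.11=-69.5807; Δ=(-58.7252−-106.3208)/(116.3448−68.7492)=1.0000; B=V−Δ·S=-157.7207
Node (1,1) S=149.1600: V=(p*·21.8212+(1−p*)·-58.7252)/1.11=-8.5607; Δ=(21.8212−-58.7252)/(196.8912−116.3448)=1.0000; B=V−Δ·S=-157.7207
Node (0,0) S=113.0000: V=(p*·-8.5607+(1−p*)·-69.5807)/1.11=-29.0907; Δ=(-8.5607−-69.5807)/(149.1600−88.1400)=1.0000; B=V−Δ·S=-142.0907
The time-0 hedge costs -29.0907, which is the no-arbitrage price.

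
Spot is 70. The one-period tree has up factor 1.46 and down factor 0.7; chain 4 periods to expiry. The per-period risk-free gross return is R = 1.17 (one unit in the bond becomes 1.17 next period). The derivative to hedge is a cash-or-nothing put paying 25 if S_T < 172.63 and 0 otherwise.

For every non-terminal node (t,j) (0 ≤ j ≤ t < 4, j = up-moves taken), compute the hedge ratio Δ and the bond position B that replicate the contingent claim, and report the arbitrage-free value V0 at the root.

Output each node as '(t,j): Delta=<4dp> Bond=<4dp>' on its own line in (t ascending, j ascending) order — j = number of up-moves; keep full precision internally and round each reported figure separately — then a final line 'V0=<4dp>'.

The replicating-portfolio and risk-neutral prices coincide; use p* = (1.17−0.7)/(1.46−0.7) = 0.6184 for the latter.
At expiry t=4: V(4,0)=25.0000, V(4,1)=25.0000, V(4,2)=25.0000, V(4,3)=25.0000, V(4,4)=0.0000
(3,0): S=24.0100. Δ = (V_up−V_dn)/(S_up−S_dn) = (25.0000−25.0000)/(35.0546−16.8070) = 0.0000. V = [p*·25.0000 + (1−p*)·25.0000]/1.17 = 21.3675. B = V − Δ·S = 21.3675.
(3,1): S=50.0780. Δ = (V_up−V_dn)/(S_up−S_dn) = (25.0000−25.0000)/(73.1139−35.0546) = 0.0000. V = [p*·25.0000 + (1−p*)·25.0000]/1.17 = 21.3675. B = V − Δ·S = 21.3675.
(3,2): S=104.4484. Δ = (V_up−V_dn)/(S_up−S_dn) = (25.0000−25.0000)/(152.4947−73.1139) = 0.0000. V = [p*·25.0000 + (1−p*)·25.0000]/1.17 = 21.3675. B = V − Δ·S = 21.3675.
(3,3): S=217.8495. Δ = (V_up−V_dn)/(S_up−S_dn) = (0.0000−25.0000)/(318.0603−152.4947) = -0.1510. V = [p*·0.0000 + (1−p*)·25.0000]/1.17 = 8.1534. B = V − Δ·S = 41.0481.
(2,0): S=34.3000. Δ = (V_up−V_dn)/(S_up−S_dn) = (21.3675−21.3675)/(50.0780−24.0100) = 0.0000. V = [p*·21.3675 + (1−p*)·21.3675]/1.17 = 18.2628. B = V − Δ·S = 18.2628.
(2,1): S=71.5400. Δ = (V_up−V_dn)/(S_up−S_dn) = (21.3675−21.3675)/(104.4484−50.0780) = 0.0000. V = [p*·21.3675 + (1−p*)·21.3675]/1.17 = 18.2628. B = V − Δ·S = 18.2628.
(2,2): S=149.2120. Δ = (V_up−V_dn)/(S_up−S_dn) = (8.1534−21.3675)/(217.8495−104.4484) = -0.1165. V = [p*·8.1534 + (1−p*)·21.3675]/1.17 = 11.2783. B = V − Δ·S = 28.6653.
(1,0): S=49.0000. Δ = (V_up−V_dn)/(S_up−S_dn) = (18.2628−18.2628)/(71.5400−34.3000) = 0.0000. V = [p*·18.2628 + (1−p*)·18.2628]/1.17 = 15.6093. B = V − Δ·S = 15.6093.
(1,1): S=102.2000. Δ = (V_up−V_dn)/(S_up−S_dn) = (11.2783−18.2628)/(149.2120−71.5400) = -0.0899. V = [p*·11.2783 + (1−p*)·18.2628]/1.17 = 11.9175. B = V − Δ·S = 21.1077.
(0,0): S=70.0000. Δ = (V_up−V_dn)/(S_up−S_dn) = (11.9175−15.6093)/(102.2000−49.0000) = -0.0694. V = [p*·11.9175 + (1−p*)·15.6093]/1.17 = 11.3899. B = V − Δ·S = 16.2475.
The time-0 hedge costs 11.3899, which is the no-arbitrage price.

(0,0): Delta=-0.0694 Bond=16.2475
(1,0): Delta=0.0000 Bond=15.6093
(1,1): Delta=-0.0899 Bond=21.1077
(2,0): Delta=0.0000 Bond=18.2628
(2,1): Delta=0.0000 Bond=18.2628
(2,2): Delta=-0.1165 Bond=28.6653
(3,0): Delta=0.0000 Bond=21.3675
(3,1): Delta=0.0000 Bond=21.3675
(3,2): Delta=0.0000 Bond=21.3675
(3,3): Delta=-0.1510 Bond=41.0481
V0=11.3899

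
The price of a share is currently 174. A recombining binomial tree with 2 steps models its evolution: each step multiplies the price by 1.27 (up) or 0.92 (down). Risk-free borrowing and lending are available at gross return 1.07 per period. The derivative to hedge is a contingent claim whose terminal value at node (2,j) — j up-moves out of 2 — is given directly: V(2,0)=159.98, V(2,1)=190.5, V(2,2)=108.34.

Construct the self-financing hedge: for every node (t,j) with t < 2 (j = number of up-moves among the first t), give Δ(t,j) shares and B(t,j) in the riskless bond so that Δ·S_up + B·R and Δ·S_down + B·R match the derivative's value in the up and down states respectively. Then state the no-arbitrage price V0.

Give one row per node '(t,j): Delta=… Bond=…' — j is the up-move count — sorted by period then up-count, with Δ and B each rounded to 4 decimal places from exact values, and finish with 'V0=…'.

Risk-neutral probability p* = (R−d)/(u−d) = (1.07−0.92)/(1.27−0.92) = 0.4286.
At expiry t=2: V(2,0)=159.9800, V(2,1)=190.5000, V(2,2)=108.3400
Node (1,0) S=160.0800: V=(p*·190.5000+(1−p*)·159.9800)/1.07=161.7383; Δ=(190.5000−159.9800)/(203.3016−147.2736)=0.5447; B=V−Δ·S=74.5383
Node (1,1) S=220.9800: V=(p*·108.3400+(1−p*)·190.5000)/1.07=145.1295; Δ=(108.3400−190.5000)/(280.6446−203.3016)=-1.0623; B=V−Δ·S=379.8724
Node (0,0) S=174.0000: V=(p*·145.1295+(1−p*)·161.7383)/1.07=144.5049; Δ=(145.1295−161.7383)/(220.9800−160.0800)=-0.2727; B=V−Δ·S=191.9587
Check: Δ(0,0)·S0 + B(0,0) = 144.5049 = V0.

(0,0): Delta=-0.2727 Bond=191.9587
(1,0): Delta=0.5447 Bond=74.5383
(1,1): Delta=-1.0623 Bond=379.8724
V0=144.5049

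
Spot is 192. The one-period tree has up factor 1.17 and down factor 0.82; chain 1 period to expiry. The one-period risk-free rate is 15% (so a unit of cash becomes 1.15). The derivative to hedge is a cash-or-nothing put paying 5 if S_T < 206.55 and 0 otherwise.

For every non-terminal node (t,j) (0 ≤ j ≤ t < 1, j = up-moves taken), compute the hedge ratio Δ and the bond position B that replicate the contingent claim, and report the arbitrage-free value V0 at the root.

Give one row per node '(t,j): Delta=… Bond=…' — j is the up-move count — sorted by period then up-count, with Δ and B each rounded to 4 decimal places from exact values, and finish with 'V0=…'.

(0,0): Delta=-0.0744 Bond=14.5342
V0=0.2484

Under the risk-neutral measure, an up-move has probability p* = (R−d)/(u−d) = 0.9429 and values discount at R = 1.15.
Terminal payoffs: V(1,0)=5.0000, V(1,1)=0.0000
  t=0,j=0: stock 192.0000 → up 224.6400 (V=0.0000), down 157.4400 (V=5.0000). Price 0.2484; hedge Δ=-0.0744, bond B=14.5342.
Check: Δ(0,0)·S0 + B(0,0) = 0.2484 = V0.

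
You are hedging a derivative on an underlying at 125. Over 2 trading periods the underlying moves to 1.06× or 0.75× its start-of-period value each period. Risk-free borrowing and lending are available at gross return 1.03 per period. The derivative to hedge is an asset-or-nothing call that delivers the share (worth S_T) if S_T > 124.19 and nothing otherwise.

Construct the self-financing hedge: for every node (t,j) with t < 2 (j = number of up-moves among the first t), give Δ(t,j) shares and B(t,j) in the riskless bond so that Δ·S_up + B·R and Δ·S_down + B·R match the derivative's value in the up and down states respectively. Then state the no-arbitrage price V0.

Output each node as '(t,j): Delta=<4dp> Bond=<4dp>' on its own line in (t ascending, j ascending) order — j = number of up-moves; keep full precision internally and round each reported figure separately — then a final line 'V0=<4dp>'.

The replicating-portfolio and risk-neutral prices coincide; use p* = (1.03−0.75)/(1.06−0.75) = 0.9032 for the latter.
Terminal values V(2,·): V(2,0)=0.0000, V(2,1)=0.0000, V(2,2)=140.4500
(1,0): S=93.7500. Δ = (V_up−V_dn)/(S_up−S_dn) = (0.0000−0.0000)/(99.3750−70.3125) = 0.0000. V = [p*·0.0000 + (1−p*)·0.0000]/1.03 = 0.0000. B = V − Δ·S = 0.0000.
(1,1): S=132.5000. Δ = (V_up−V_dn)/(S_up−S_dn) = (140.4500−0.0000)/(140.4500−99.3750) = 3.4194. V = [p*·140.4500 + (1−p*)·0.0000]/1.03 = 123.1632. B = V − Δ·S = -329.9013.
(0,0): S=125.0000. Δ = (V_up−V_dn)/(S_up−S_dn) = (123.1632−0.0000)/(132.5000−93.7500) = 3.1784. V = [p*·123.1632 + (1−p*)·0.0000]/1.03 = 108.0040. B = V − Δ·S = -289.2965.
Check: Δ(0,0)·S0 + B(0,0) = 108.0040 = V0.

(0,0): Delta=3.1784 Bond=-289.2965
(1,0): Delta=0.0000 Bond=0.0000
(1,1): Delta=3.4194 Bond=-329.9013
V0=108.0040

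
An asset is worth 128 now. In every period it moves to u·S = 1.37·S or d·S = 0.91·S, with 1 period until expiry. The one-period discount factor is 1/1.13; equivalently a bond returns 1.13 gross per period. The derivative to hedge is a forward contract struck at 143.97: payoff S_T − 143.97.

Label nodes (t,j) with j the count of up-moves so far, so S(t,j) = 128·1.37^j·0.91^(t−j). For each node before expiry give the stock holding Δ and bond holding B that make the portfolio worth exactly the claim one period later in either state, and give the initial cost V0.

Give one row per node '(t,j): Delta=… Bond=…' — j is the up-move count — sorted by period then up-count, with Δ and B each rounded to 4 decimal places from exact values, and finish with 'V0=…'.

(0,0): Delta=1.0000 Bond=-127.4071
V0=0.5929

Under the risk-neutral measure, an up-move has probability p* = (R−d)/(u−d) = 0.4783 and values discount at R = 1.13.
At expiry t=1: V(1,0)=-27.4900, V(1,1)=31.3900
  t=0,j=0: stock 128.0000 → up 175.3600 (V=31.3900), down 116.4800 (V=-27.4900). Price 0.5929; hedge Δ=1.0000, bond B=-127.4071.
Check: Δ(0,0)·S0 + B(0,0) = 0.5929 = V0.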